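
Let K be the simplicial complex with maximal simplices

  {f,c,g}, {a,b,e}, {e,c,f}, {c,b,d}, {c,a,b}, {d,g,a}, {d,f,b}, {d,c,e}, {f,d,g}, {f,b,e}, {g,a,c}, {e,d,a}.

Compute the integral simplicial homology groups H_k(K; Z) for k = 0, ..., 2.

We work with the vertex ordering a < b < c < d < e < f < g. The simplices of K, each written with vertices in increasing order, are:

  0-simplices (7): a, b, c, d, e, f, g
  1-simplices (18): ab, ac, ad, ae, ag, bc, bd, be, bf, cd, ce, cf, cg, de, df, dg, ef, fg
  2-simplices (12): abc, abe, acg, ade, adg, bcd, bdf, bef, cde, cef, cfg, dfg

so the chain groups are C_0 ≅ Z^7, C_1 ≅ Z^18, C_2 ≅ Z^12.

∂_1: C_1 → C_0 maps an edge to its endpoints' difference, ∂[p,q] = q − p. For instance
  ∂df = f − d.
This gives a 7×18 integer matrix of rank 6; reducing to Smith normal form yields diagonal entries (1,1,1,1,1,1).

The boundary map ∂_2: C_2 → C_1 sends each 2-simplex [p,q,r] to [q,r] − [p,r] + [p,q]. For instance
  ∂bdf = df − bf + bd,
  ∂dfg = fg − dg + df.
This gives a 18×12 integer matrix of rank 12; reducing to Smith normal form yields diagonal entries (1,1,1,1,1,1,1,1,1,1,1,2).

Now H_k = ker ∂_k / im ∂_{k+1}, so:

  H_0: rank C_0 − rank ∂_1 = 7 − 6 = 1, and the invariant factors of ∂_1 are all 1, so H_0 = Z.
  H_1: rank ker ∂_1 − rank ∂_2 = (18 − 6) − 12 = 0, and ∂_2 has invariant factor 2 > 1, so H_1 = Z/2.
  H_2: rank ker ∂_2 − rank ∂_3 = (12 − 12) − 0 = 0, and there is no ∂_3, so H_2 = 0.

H_0 = Z,  H_1 = Z/2,  H_2 = 0.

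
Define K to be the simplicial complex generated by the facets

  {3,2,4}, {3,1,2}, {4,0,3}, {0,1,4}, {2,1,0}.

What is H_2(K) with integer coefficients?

H_2 ≅ 0.

K has 5 vertices, 10 edges, 5 triangles.
rank ∂_2 = 5, rank ∂_3 = 0 ⇒ b_2 = 5 − 5 − 0 = 0. So H_2 = 0.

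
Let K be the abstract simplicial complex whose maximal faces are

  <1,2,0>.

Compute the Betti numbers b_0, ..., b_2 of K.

Fix the vertex order 0 < 1 < 2 and write every simplex with vertices in increasing order. Then dim K = 2 and the simplices of K are:

  0-simplices (3): [0], [1], [2]
  1-simplices (3): [0,1], [0,2], [1,2]
  2-simplices (1): [0,1,2]

so the chain groups are C_0 ≅ Z^3, C_1 ≅ Z^3, C_2 ≅ Z^1.

∂_1: C_1 → C_0 maps an edge to its endpoints' difference, ∂[p,q] = q − p. For instance
  ∂[0,2] = [2] − [0].
The resulting 3×3 matrix has rank 2, and its Smith normal form has invariant factors (1,1).

Boundary ∂_2: C_2 → C_1 maps a triangle to the signed sum of its edges. For instance
  ∂[0,1,2] = [1,2] − [0,2] + [0,1].
This gives a 3×1 integer matrix of rank 1; reducing to Smith normal form yields diagonal entries (1).

Now H_k = ker ∂_k / im ∂_{k+1}, so:

  H_0: rank C_0 − rank ∂_1 = 3 − 2 = 1, and the invariant factors of ∂_1 are all 1, so H_0 = Z.
  H_1: rank ker ∂_1 − rank ∂_2 = (3 − 2) − 1 = 0, and the invariant factors of ∂_2 are all 1, so H_1 = 0.
  H_2: rank ker ∂_2 − rank ∂_3 = (1 − 1) − 0 = 0, and there is no ∂_3, so H_2 = 0.

(K is a triangulation of the 2-simplex.)

Hence the Betti numbers are b_0 = 1, b_1 = 0, b_2 = 0.

b_0 = 1, b_1 = 0, b_2 = 0.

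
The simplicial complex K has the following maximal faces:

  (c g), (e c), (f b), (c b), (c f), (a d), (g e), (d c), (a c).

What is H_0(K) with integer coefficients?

H_0 = Z.

We work with the vertex ordering a < b < c < d < e < f < g. The simplices of K, each written with vertices in increasing order, are:

  0-simplices (7): a, b, c, d, e, f, g
  1-simplices (9): ac, ad, bc, bf, cd, ce, cf, cg, eg

Hence C_0 ≅ Z^7, C_1 ≅ Z^9.

∂_1: C_1 → C_0 sends each edge [p,q] (with p < q) to q − p. For instance
  ∂bf = f − b.
This gives a 7×9 integer matrix of rank 6; reducing to Smith normal form yields diagonal entries (1,1,1,1,1,1).

Computing H_k = (kernel of ∂_k) / (image of ∂_{k+1}):

  H_0: rank C_0 − rank ∂_1 = 7 − 6 = 1, and the invariant factors of ∂_1 are all 1, so H_0 = Z.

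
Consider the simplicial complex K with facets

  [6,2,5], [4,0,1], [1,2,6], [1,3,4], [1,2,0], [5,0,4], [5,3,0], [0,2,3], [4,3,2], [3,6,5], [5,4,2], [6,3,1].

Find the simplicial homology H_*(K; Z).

Fix the vertex order 0 < 1 < 2 < 3 < 4 < 5 < 6 and write every simplex with vertices in increasing order. Then dim K = 2 and the simplices of K are:

  0-simplices (7): [0], [1], [2], [3], [4], [5], [6]
  1-simplices (18): [0,1], [0,2], [0,3], [0,4], [0,5], [1,2], [1,3], [1,4], [1,6], [2,3], [2,4], [2,5], [2,6], [3,4], [3,5], [3,6], [4,5], [5,6]
  2-simplices (12): [0,1,2], [0,1,4], [0,2,3], [0,3,5], [0,4,5], [1,2,6], [1,3,4], [1,3,6], [2,3,4], [2,4,5], [2,5,6], [3,5,6]

Hence C_0 ≅ Z^7, C_1 ≅ Z^18, C_2 ≅ Z^12.

Boundary ∂_1: C_1 → C_0 maps an edge to its endpoints' difference, ∂[p,q] = q − p. For instance
  ∂[2,6] = [6] − [2].
The 7×18 boundary matrix has rank 6 and Smith normal form diag(1,1,1,1,1,1).

Boundary ∂_2: C_2 → C_1 sends each 2-simplex [p,q,r] to [q,r] − [p,r] + [p,q]. For instance
  ∂[3,5,6] = [5,6] − [3,6] + [3,5],
  ∂[0,1,4] = [1,4] − [0,4] + [0,1].
As a 18×12 matrix over Z this has rank 12, with invariant factors (1,1,1,1,1,1,1,1,1,1,1,2).

From H_k ≅ ker(∂_k) / im(∂_{k+1}) we obtain:

  H_0: rank C_0 − rank ∂_1 = 7 − 6 = 1, and the invariant factors of ∂_1 are all 1, so H_0 ≅ Z.
  H_1: rank ker ∂_1 − rank ∂_2 = (18 − 6) − 12 = 0, and ∂_2 has invariant factor 2 > 1, so H_1 ≅ Z/2Z.
  H_2: rank ker ∂_2 − rank ∂_3 = (12 − 12) − 0 = 0, and there is no ∂_3, so H_2 ≅ 0.

As a check, the Euler characteristic is 7 − 18 + 12 = 1, which agrees with 1 − 0 + 0 = 1.

H_0 = Z,  H_1 = Z/2Z,  H_2 = 0.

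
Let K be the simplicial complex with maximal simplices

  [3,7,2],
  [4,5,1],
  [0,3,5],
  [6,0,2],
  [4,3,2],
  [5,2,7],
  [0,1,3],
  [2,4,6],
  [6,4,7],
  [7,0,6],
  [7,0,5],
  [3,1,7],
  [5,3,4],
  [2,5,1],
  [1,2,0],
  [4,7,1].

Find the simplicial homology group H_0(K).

H_0 ≅ Z.

Fix the vertex order 0 < 1 < 2 < 3 < 4 < 5 < 6 < 7 and write every simplex with vertices in increasing order. Then dim K = 2 and the simplices of K are:

  0-simplices (8): [0], [1], [2], [3], [4], [5], [6], [7]
  1-simplices (24): (24 of them)
  2-simplices (16): [0,1,2], [0,1,3], [0,2,6], [0,3,5], [0,5,7], [0,6,7], [1,2,5], [1,3,7], [1,4,5], [1,4,7], [2,3,4], [2,3,7], [2,4,6], [2,5,7], [3,4,5], [4,6,7]

giving chain groups C_0 ≅ Z^8, C_1 ≅ Z^24, C_2 ≅ Z^16.

The boundary map ∂_1: C_1 → C_0 maps an edge to its endpoints' difference, ∂[p,q] = q − p. For instance
  ∂[2,6] = [6] − [2].
As a 8×24 matrix over Z this has rank 7, with invariant factors (1,1,1,1,1,1,1).

Boundary ∂_2: C_2 → C_1 maps a triangle to the signed sum of its edges. For instance
  ∂[0,1,2] = [1,2] − [0,2] + [0,1],
  ∂[1,4,7] = [4,7] − [1,7] + [1,4].
As a 24×16 matrix over Z this has rank 15, with invariant factors (1,1,1,1,1,1,1,1,1,1,1,1,1,1,1).

Reading off H_k = ker ∂_k / im ∂_{k+1}:

  H_0: rank C_0 − rank ∂_1 = 8 − 7 = 1, and the invariant factors of ∂_1 are all 1, so H_0 ≅ Z.

(K is a triangulation of the torus T^2.)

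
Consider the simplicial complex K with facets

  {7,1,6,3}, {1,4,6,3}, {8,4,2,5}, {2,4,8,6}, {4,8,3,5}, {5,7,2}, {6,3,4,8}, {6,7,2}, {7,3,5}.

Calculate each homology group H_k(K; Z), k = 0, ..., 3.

H_0 = Z,  H_1 = 0,  H_2 = Z,  H_3 = 0.

Order the vertices as 1 < 2 < 3 < 4 < 5 < 6 < 7 < 8. Listing each simplex with vertices in this order, K has dimension 3 with simplices:

  0-simplices (8): [1], [2], [3], [4], [5], [6], [7], [8]
  1-simplices (21): [1,3], [1,4], [1,6], [1,7], [2,4], [2,5], [2,6], [2,7], [2,8], [3,4], [3,5], [3,6], [3,7], [3,8], [4,5], [4,6], [4,8], [5,7], [5,8], [6,7], [6,8]
  2-simplices (21): (21 of them)
  3-simplices (6): [1,3,4,6], [1,3,6,7], [2,4,5,8], [2,4,6,8], [3,4,5,8], [3,4,6,8]

giving chain groups C_0 ≅ Z^8, C_1 ≅ Z^21, C_2 ≅ Z^21, C_3 ≅ Z^6.

Boundary ∂_1: C_1 → C_0 maps an edge to its endpoints' difference, ∂[p,q] = q − p. For instance
  ∂[1,3] = [3] − [1].
This gives a 8×21 integer matrix of rank 7; reducing to Smith normal form yields diagonal entries (1,1,1,1,1,1,1).

Boundary ∂_2: C_2 → C_1 acts by ∂[p,q,r] = [q,r] − [p,r] + [p,q]. For instance
  ∂[3,5,8] = [5,8] − [3,8] + [3,5],
  ∂[2,5,8] = [5,8] − [2,8] + [2,5].
As a 21×21 matrix over Z this has rank 14, with invariant factors (1,1,1,1,1,1,1,1,1,1,1,1,1,1).

Boundary ∂_3: C_3 → C_2 sends each 3-simplex σ to the alternating sum Σ_i (−1)^i (σ with its i-th vertex removed). For instance
  ∂[2,4,5,8] = [4,5,8] − [2,5,8] + [2,4,8] − [2,4,5],
  ∂[1,3,4,6] = [3,4,6] − [1,4,6] + [1,3,6] − [1,3,4].
This gives a 21×6 integer matrix of rank 6; reducing to Smith normal form yields diagonal entries (1,1,1,1,1,1).

Computing H_k = (kernel of ∂_k) / (image of ∂_{k+1}):

  H_0: rank C_0 − rank ∂_1 = 8 − 7 = 1, and the invariant factors of ∂_1 are all 1, so H_0 = Z.
  H_1: rank ker ∂_1 − rank ∂_2 = (21 − 7) − 14 = 0, and the invariant factors of ∂_2 are all 1, so H_1 = 0.
  H_2: rank ker ∂_2 − rank ∂_3 = (21 − 14) − 6 = 1, and the invariant factors of ∂_3 are all 1, so H_2 = Z.
  H_3: rank ker ∂_3 − rank ∂_4 = (6 − 6) − 0 = 0, and there is no ∂_4, so H_3 = 0.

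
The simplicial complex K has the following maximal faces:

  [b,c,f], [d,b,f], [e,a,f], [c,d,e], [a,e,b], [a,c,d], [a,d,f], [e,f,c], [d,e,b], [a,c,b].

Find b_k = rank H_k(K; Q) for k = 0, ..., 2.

b_0 = 1, b_1 = 0, b_2 = 0.

We work with the vertex ordering a < b < c < d < e < f. The simplices of K, each written with vertices in increasing order, are:

  0-simplices (6): a, b, c, d, e, f
  1-simplices (15): ab, ac, ad, ae, af, bc, bd, be, bf, cd, ce, cf, de, df, ef
  2-simplices (10): abc, abe, acd, adf, aef, bcf, bde, bdf, cde, cef

giving chain groups C_0 ≅ Z^6, C_1 ≅ Z^15, C_2 ≅ Z^10.

The boundary map ∂_1: C_1 → C_0 maps an edge to its endpoints' difference, ∂[p,q] = q − p. For instance
  ∂bf = f − b.
As a 6×15 matrix over Z this has rank 5, with invariant factors (1,1,1,1,1).

∂_2: C_2 → C_1 acts by ∂[p,q,r] = [q,r] − [p,r] + [p,q]. For instance
  ∂aef = ef − af + ae,
  ∂adf = df − af + ad.
The resulting 15×10 matrix has rank 10, and its Smith normal form has invariant factors (1,1,1,1,1,1,1,1,1,2).

Reading off H_k = ker ∂_k / im ∂_{k+1}:

  H_0: rank C_0 − rank ∂_1 = 6 − 5 = 1, and the invariant factors of ∂_1 are all 1, so H_0 ≅ Z.
  H_1: rank ker ∂_1 − rank ∂_2 = (15 − 5) − 10 = 0, and ∂_2 has invariant factor 2 > 1, so H_1 ≅ Z_2.
  H_2: rank ker ∂_2 − rank ∂_3 = (10 − 10) − 0 = 0, and there is no ∂_3, so H_2 ≅ 0.

As a check, the Euler characteristic is 6 − 15 + 10 = 1, which agrees with 1 − 0 + 0 = 1.

Hence the Betti numbers are b_0 = 1, b_1 = 0, b_2 = 0.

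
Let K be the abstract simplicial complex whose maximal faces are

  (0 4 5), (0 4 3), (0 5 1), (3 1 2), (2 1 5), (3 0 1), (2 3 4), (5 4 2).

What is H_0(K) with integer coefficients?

H_0 = Z.

Order the vertices as 0 < 1 < 2 < 3 < 4 < 5. Listing each simplex with vertices in this order, K has dimension 2 with simplices:

  0-simplices (6): [0], [1], [2], [3], [4], [5]
  1-simplices (12): [0,1], [0,3], [0,4], [0,5], [1,2], [1,3], [1,5], [2,3], [2,4], [2,5], [3,4], [4,5]
  2-simplices (8): [0,1,3], [0,1,5], [0,3,4], [0,4,5], [1,2,3], [1,2,5], [2,3,4], [2,4,5]

Hence C_0 ≅ Z^6, C_1 ≅ Z^12, C_2 ≅ Z^8.

The boundary map ∂_1: C_1 → C_0 maps an edge to its endpoints' difference, ∂[p,q] = q − p.
The resulting 6×12 matrix has rank 5, and its Smith normal form has invariant factors (1,1,1,1,1).

Boundary ∂_2: C_2 → C_1 acts by ∂[p,q,r] = [q,r] − [p,r] + [p,q]. For instance
  ∂[0,4,5] = [4,5] − [0,5] + [0,4],
  ∂[2,3,4] = [3,4] − [2,4] + [2,3].
The resulting 12×8 matrix has rank 7, and its Smith normal form has invariant factors (1,1,1,1,1,1,1).

Now H_k = ker ∂_k / im ∂_{k+1}, so:

  H_0: rank C_0 − rank ∂_1 = 6 − 5 = 1, and the invariant factors of ∂_1 are all 1, so H_0 ≅ Z.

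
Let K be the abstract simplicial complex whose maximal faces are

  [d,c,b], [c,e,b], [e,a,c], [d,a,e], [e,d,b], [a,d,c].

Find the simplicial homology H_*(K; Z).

Take the total order a < b < c < d < e on the vertex set. Then K (dimension 2) consists of the simplices:

  0-simplices (5): a, b, c, d, e
  1-simplices (9): ac, ad, ae, bc, bd, be, cd, ce, de
  2-simplices (6): acd, ace, ade, bcd, bce, bde

Hence C_0 ≅ Z^5, C_1 ≅ Z^9, C_2 ≅ Z^6.

∂_1: C_1 → C_0 sends each edge [p,q] (with p < q) to q − p. For instance
  ∂bc = c − b.
This gives a 5×9 integer matrix of rank 4; reducing to Smith normal form yields diagonal entries (1,1,1,1).

Boundary ∂_2: C_2 → C_1 maps a triangle to the signed sum of its edges. For instance
  ∂bcd = cd − bd + bc,
  ∂bce = ce − be + bc.
As a 9×6 matrix over Z this has rank 5, with invariant factors (1,1,1,1,1).

From H_k ≅ ker(∂_k) / im(∂_{k+1}) we obtain:

  H_0: rank C_0 − rank ∂_1 = 5 − 4 = 1, and the invariant factors of ∂_1 are all 1, so H_0 ≅ Z.
  H_1: rank ker ∂_1 − rank ∂_2 = (9 − 4) − 5 = 0, and the invariant factors of ∂_2 are all 1, so H_1 ≅ 0.
  H_2: rank ker ∂_2 − rank ∂_3 = (6 − 5) − 0 = 1, and there is no ∂_3, so H_2 ≅ Z.

As a check, the Euler characteristic is 5 − 9 + 6 = 2, which agrees with 1 − 0 + 1 = 2.

H_0 ≅ Z,  H_1 = 0,  H_2 ≅ Z.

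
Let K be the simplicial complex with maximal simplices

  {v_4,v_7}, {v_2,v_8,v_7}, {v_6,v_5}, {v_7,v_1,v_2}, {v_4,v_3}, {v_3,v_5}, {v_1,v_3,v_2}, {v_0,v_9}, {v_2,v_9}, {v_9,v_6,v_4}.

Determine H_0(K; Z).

Take the total order v_0 < v_1 < v_2 < v_3 < v_4 < v_5 < v_6 < v_7 < v_8 < v_9 on the vertex set. Then K (dimension 2) consists of the simplices:

  0-simplices (10): [v_0], [v_1], [v_2], [v_3], [v_4], [v_5], [v_6], [v_7], [v_8], [v_9]
  1-simplices (16): (16 of them)
  2-simplices (4): [v_1,v_2,v_3], [v_1,v_2,v_7], [v_2,v_7,v_8], [v_4,v_6,v_9]

giving chain groups C_0 ≅ Z^10, C_1 ≅ Z^16, C_2 ≅ Z^4.

∂_1: C_1 → C_0 maps an edge to its endpoints' difference, ∂[p,q] = q − p. For instance
  ∂[v_1,v_3] = [v_3] − [v_1].
The resulting 10×16 matrix has rank 9, and its Smith normal form has invariant factors (1,1,1,1,1,1,1,1,1).

The boundary map ∂_2: C_2 → C_1 acts by ∂[p,q,r] = [q,r] − [p,r] + [p,q]. For instance
  ∂[v_1,v_2,v_3] = [v_2,v_3] − [v_1,v_3] + [v_1,v_2],
  ∂[v_4,v_6,v_9] = [v_6,v_9] − [v_4,v_9] + [v_4,v_6].
The 16×4 boundary matrix has rank 4 and Smith normal form diag(1,1,1,1).

Computing H_k = (kernel of ∂_k) / (image of ∂_{k+1}):

  H_0: rank C_0 − rank ∂_1 = 10 − 9 = 1, and the invariant factors of ∂_1 are all 1, so H_0 ≅ Z.

H_0 = Z.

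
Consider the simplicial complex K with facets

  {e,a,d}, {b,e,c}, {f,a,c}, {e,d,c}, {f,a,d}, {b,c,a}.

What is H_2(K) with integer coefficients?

Fix the vertex order a < b < c < d < e < f and write every simplex with vertices in increasing order. Then dim K = 2 and the simplices of K are:

  0-simplices (6): a, b, c, d, e, f
  1-simplices (12): ab, ac, ad, ae, af, bc, be, cd, ce, cf, de, df
  2-simplices (6): abc, acf, ade, adf, bce, cde

giving chain groups C_0 ≅ Z^6, C_1 ≅ Z^12, C_2 ≅ Z^6.

∂_1: C_1 → C_0 maps an edge to its endpoints' difference, ∂[p,q] = q − p. For instance
  ∂cd = d − c.
As a 6×12 matrix over Z this has rank 5, with invariant factors (1,1,1,1,1).

Boundary ∂_2: C_2 → C_1 acts by ∂[p,q,r] = [q,r] − [p,r] + [p,q]. For instance
  ∂adf = df − af + ad,
  ∂ade = de − ae + ad.
The resulting 12×6 matrix has rank 6, and its Smith normal form has invariant factors (1,1,1,1,1,1).

From H_k ≅ ker(∂_k) / im(∂_{k+1}) we obtain:

  H_2: rank ker ∂_2 − rank ∂_3 = (6 − 6) − 0 = 0, and there is no ∂_3, so H_2 ≅ 0.

(K is a triangulation of the cylinder S^1 x I.)

H_2 ≅ 0.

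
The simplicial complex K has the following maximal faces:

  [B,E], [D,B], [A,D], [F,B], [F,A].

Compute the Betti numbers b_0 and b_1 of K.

Fix the vertex order A < B < D < E < F and write every simplex with vertices in increasing order. Then dim K = 1 and the simplices of K are:

  0-simplices (5): A, B, D, E, F
  1-simplices (5): AD, AF, BD, BE, BF

so the chain groups are C_0 ≅ Z^5, C_1 ≅ Z^5.

Boundary ∂_1: C_1 → C_0 is given by ∂[p,q] = [q] − [p]. For instance
  ∂BE = E − B.
The resulting 5×5 matrix has rank 4, and its Smith normal form has invariant factors (1,1,1,1).

Now H_k = ker ∂_k / im ∂_{k+1}, so:

  H_0: rank C_0 − rank ∂_1 = 5 − 4 = 1, and the invariant factors of ∂_1 are all 1, so H_0 ≅ Z.
  H_1: rank ker ∂_1 − rank ∂_2 = (5 − 4) − 0 = 1, and there is no ∂_2, so H_1 ≅ Z.

Hence the Betti numbers are b_0 = 1, b_1 = 1.

b_0 = 1, b_1 = 1.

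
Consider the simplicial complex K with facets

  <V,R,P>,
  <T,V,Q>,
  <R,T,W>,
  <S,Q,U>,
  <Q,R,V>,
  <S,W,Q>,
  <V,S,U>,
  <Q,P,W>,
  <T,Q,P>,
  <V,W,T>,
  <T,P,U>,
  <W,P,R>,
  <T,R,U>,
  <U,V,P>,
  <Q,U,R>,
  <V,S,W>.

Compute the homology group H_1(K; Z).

We work with the vertex ordering P < Q < R < S < T < U < V < W. The simplices of K, each written with vertices in increasing order, are:

  0-simplices (8): P, Q, R, S, T, U, V, W
  1-simplices (24): PQ, PR, PT, PU, PV, PW, QR, QS, QT, QU, QV, QW, RT, RU, RV, RW, SU, SV, SW, TU, TV, TW, UV, VW
  2-simplices (16): PQT, PQW, PRV, PRW, PTU, PUV, QRU, QRV, QSU, QSW, QTV, RTU, RTW, SUV, SVW, TVW

Hence C_0 ≅ Z^8, C_1 ≅ Z^24, C_2 ≅ Z^16.

The boundary map ∂_1: C_1 → C_0 sends each edge [p,q] (with p < q) to q − p.
The 8×24 boundary matrix has rank 7 and Smith normal form diag(1,1,1,1,1,1,1).

Boundary ∂_2: C_2 → C_1 sends each 2-simplex [p,q,r] to [q,r] − [p,r] + [p,q]. For instance
  ∂QSU = SU − QU + QS,
  ∂PUV = UV − PV + PU.
As a 24×16 matrix over Z this has rank 15, with invariant factors (1,1,1,1,1,1,1,1,1,1,1,1,1,1,1).

From H_k ≅ ker(∂_k) / im(∂_{k+1}) we obtain:

  H_1: rank ker ∂_1 − rank ∂_2 = (24 − 7) − 15 = 2, and the invariant factors of ∂_2 are all 1, so H_1 = Z^2.

(K is a triangulation of the torus T^2.)

H_1 ≅ Z^2.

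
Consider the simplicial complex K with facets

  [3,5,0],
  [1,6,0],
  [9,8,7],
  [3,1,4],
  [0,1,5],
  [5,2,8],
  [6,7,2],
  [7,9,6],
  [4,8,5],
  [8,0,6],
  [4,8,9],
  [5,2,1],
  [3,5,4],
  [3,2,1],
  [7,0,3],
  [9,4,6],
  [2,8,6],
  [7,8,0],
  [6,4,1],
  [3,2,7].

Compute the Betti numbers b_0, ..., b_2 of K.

b_0 = 1, b_1 = 1, b_2 = 0.

Fix the vertex order 0 < 1 < 2 < 3 < 4 < 5 < 6 < 7 < 8 < 9 and write every simplex with vertices in increasing order. Then dim K = 2 and the simplices of K are:

  0-simplices (10): [0], [1], [2], [3], [4], [5], [6], [7], [8], [9]
  1-simplices (30): (30 of them)
  2-simplices (20): (20 of them)

so the chain groups are C_0 ≅ Z^10, C_1 ≅ Z^30, C_2 ≅ Z^20.

∂_1: C_1 → C_0 is given by ∂[p,q] = [q] − [p]. For instance
  ∂[0,6] = [6] − [0].
The resulting 10×30 matrix has rank 9, and its Smith normal form has invariant factors (1,1,1,1,1,1,1,1,1).

Boundary ∂_2: C_2 → C_1 sends each 2-simplex [p,q,r] to [q,r] − [p,r] + [p,q]. For instance
  ∂[1,2,3] = [2,3] − [1,3] + [1,2],
  ∂[1,2,5] = [2,5] − [1,5] + [1,2].
This gives a 30×20 integer matrix of rank 20; reducing to Smith normal form yields diagonal entries (1,1,1,1,1,1,1,1,1,1,1,1,1,1,1,1,1,1,1,2).

Reading off H_k = ker ∂_k / im ∂_{k+1}:

  H_0: rank C_0 − rank ∂_1 = 10 − 9 = 1, and the invariant factors of ∂_1 are all 1, so H_0 = Z.
  H_1: rank ker ∂_1 − rank ∂_2 = (30 − 9) − 20 = 1, and ∂_2 has invariant factor 2 > 1, so H_1 = Z ⊕ Z/2Z.
  H_2: rank ker ∂_2 − rank ∂_3 = (20 − 20) − 0 = 0, and there is no ∂_3, so H_2 = 0.

Hence the Betti numbers are b_0 = 1, b_1 = 1, b_2 = 0.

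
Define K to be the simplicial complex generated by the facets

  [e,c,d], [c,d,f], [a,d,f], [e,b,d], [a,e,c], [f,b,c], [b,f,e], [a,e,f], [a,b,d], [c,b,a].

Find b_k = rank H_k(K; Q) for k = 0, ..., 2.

K has 6 vertices, 15 edges, 10 triangles.
rank ∂_0 = 0, rank ∂_1 = 5 ⇒ b_0 = 6 − 0 − 5 = 1; all invariant factors of ∂_1 are 1 so no torsion. So H_0 ≅ Z.
rank ∂_1 = 5, rank ∂_2 = 10 ⇒ b_1 = 15 − 5 − 10 = 0; ∂_2 has invariant factor(s) [2] giving torsion. So H_1 ≅ Z/2.
rank ∂_2 = 10, rank ∂_3 = 0 ⇒ b_2 = 10 − 10 − 0 = 0. So H_2 ≅ 0.

b_0 = 1, b_1 = 0, b_2 = 0.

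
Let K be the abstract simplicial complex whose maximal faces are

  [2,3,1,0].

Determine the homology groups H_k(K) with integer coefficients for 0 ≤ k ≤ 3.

We work with the vertex ordering 0 < 1 < 2 < 3. The simplices of K, each written with vertices in increasing order, are:

  0-simplices (4): [0], [1], [2], [3]
  1-simplices (6): [0,1], [0,2], [0,3], [1,2], [1,3], [2,3]
  2-simplices (4): [0,1,2], [0,1,3], [0,2,3], [1,2,3]
  3-simplices (1): [0,1,2,3]

giving chain groups C_0 ≅ Z^4, C_1 ≅ Z^6, C_2 ≅ Z^4, C_3 ≅ Z^1.

The boundary map ∂_1: C_1 → C_0 is given by ∂[p,q] = [q] − [p]. For instance
  ∂[0,3] = [3] − [0].
The resulting 4×6 matrix has rank 3, and its Smith normal form has invariant factors (1,1,1).

Boundary ∂_2: C_2 → C_1 sends each 2-simplex [p,q,r] to [q,r] − [p,r] + [p,q]. For instance
  ∂[1,2,3] = [2,3] − [1,3] + [1,2],
  ∂[0,1,2] = [1,2] − [0,2] + [0,1].
This gives a 6×4 integer matrix of rank 3; reducing to Smith normal form yields diagonal entries (1,1,1).

The boundary map ∂_3: C_3 → C_2 sends each 3-simplex σ to the alternating sum Σ_i (−1)^i (σ with its i-th vertex removed). For instance
  ∂[0,1,2,3] = [1,2,3] − [0,2,3] + [0,1,3] − [0,1,2].
As a 4×1 matrix over Z this has rank 1, with invariant factors (1).

Now H_k = ker ∂_k / im ∂_{k+1}, so:

  H_0: rank C_0 − rank ∂_1 = 4 − 3 = 1, and the invariant factors of ∂_1 are all 1, so H_0 ≅ Z.
  H_1: rank ker ∂_1 − rank ∂_2 = (6 − 3) − 3 = 0, and the invariant factors of ∂_2 are all 1, so H_1 ≅ 0.
  H_2: rank ker ∂_2 − rank ∂_3 = (4 − 3) − 1 = 0, and the invariant factors of ∂_3 are all 1, so H_2 ≅ 0.
  H_3: rank ker ∂_3 − rank ∂_4 = (1 − 1) − 0 = 0, and there is no ∂_4, so H_3 ≅ 0.

(K is a triangulation of the 3-simplex.)

H_0 = Z,  H_1 = 0,  H_2 = 0,  H_3 = 0.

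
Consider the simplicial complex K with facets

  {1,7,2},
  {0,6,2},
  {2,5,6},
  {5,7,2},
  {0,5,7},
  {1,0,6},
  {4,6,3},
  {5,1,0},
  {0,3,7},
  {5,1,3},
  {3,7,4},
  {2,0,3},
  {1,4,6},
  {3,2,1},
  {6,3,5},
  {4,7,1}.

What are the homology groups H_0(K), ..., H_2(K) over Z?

H_0 ≅ Z,  H_1 ≅ Z^2,  H_2 ≅ Z.

Order the vertices as 0 < 1 < 2 < 3 < 4 < 5 < 6 < 7. Listing each simplex with vertices in this order, K has dimension 2 with simplices:

  0-simplices (8): [0], [1], [2], [3], [4], [5], [6], [7]
  1-simplices (24): (24 of them)
  2-simplices (16): [0,1,5], [0,1,6], [0,2,3], [0,2,6], [0,3,7], [0,5,7], [1,2,3], [1,2,7], [1,3,5], [1,4,6], [1,4,7], [2,5,6], [2,5,7], [3,4,6], [3,4,7], [3,5,6]

giving chain groups C_0 ≅ Z^8, C_1 ≅ Z^24, C_2 ≅ Z^16.

Boundary ∂_1: C_1 → C_0 is given by ∂[p,q] = [q] − [p]. For instance
  ∂[1,2] = [2] − [1].
The 8×24 boundary matrix has rank 7 and Smith normal form diag(1,1,1,1,1,1,1).

The boundary map ∂_2: C_2 → C_1 acts by ∂[p,q,r] = [q,r] − [p,r] + [p,q]. For instance
  ∂[2,5,6] = [5,6] − [2,6] + [2,5],
  ∂[0,1,5] = [1,5] − [0,5] + [0,1].
This gives a 24×16 integer matrix of rank 15; reducing to Smith normal form yields diagonal entries (1,1,1,1,1,1,1,1,1,1,1,1,1,1,1).

Reading off H_k = ker ∂_k / im ∂_{k+1}:

  H_0: rank C_0 − rank ∂_1 = 8 − 7 = 1, and the invariant factors of ∂_1 are all 1, so H_0 ≅ Z.
  H_1: rank ker ∂_1 − rank ∂_2 = (24 − 7) − 15 = 2, and the invariant factors of ∂_2 are all 1, so H_1 ≅ Z^2.
  H_2: rank ker ∂_2 − rank ∂_3 = (16 − 15) − 0 = 1, and there is no ∂_3, so H_2 ≅ Z.

(K is a triangulation of the torus T^2.)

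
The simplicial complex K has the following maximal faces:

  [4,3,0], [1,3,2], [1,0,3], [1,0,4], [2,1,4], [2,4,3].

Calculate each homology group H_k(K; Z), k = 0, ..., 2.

H_0 = Z,  H_1 = 0,  H_2 = Z.

We work with the vertex ordering 0 < 1 < 2 < 3 < 4. The simplices of K, each written with vertices in increasing order, are:

  0-simplices (5): [0], [1], [2], [3], [4]
  1-simplices (9): [0,1], [0,3], [0,4], [1,2], [1,3], [1,4], [2,3], [2,4], [3,4]
  2-simplices (6): [0,1,3], [0,1,4], [0,3,4], [1,2,3], [1,2,4], [2,3,4]

Hence C_0 ≅ Z^5, C_1 ≅ Z^9, C_2 ≅ Z^6.

Boundary ∂_1: C_1 → C_0 maps an edge to its endpoints' difference, ∂[p,q] = q − p. For instance
  ∂[2,4] = [4] − [2].
The resulting 5×9 matrix has rank 4, and its Smith normal form has invariant factors (1,1,1,1).

∂_2: C_2 → C_1 sends each 2-simplex [p,q,r] to [q,r] − [p,r] + [p,q]. For instance
  ∂[0,3,4] = [3,4] − [0,4] + [0,3],
  ∂[1,2,4] = [2,4] − [1,4] + [1,2].
As a 9×6 matrix over Z this has rank 5, with invariant factors (1,1,1,1,1).

From H_k ≅ ker(∂_k) / im(∂_{k+1}) we obtain:

  H_0: rank C_0 − rank ∂_1 = 5 − 4 = 1, and the invariant factors of ∂_1 are all 1, so H_0 = Z.
  H_1: rank ker ∂_1 − rank ∂_2 = (9 − 4) − 5 = 0, and the invariant factors of ∂_2 are all 1, so H_1 = 0.
  H_2: rank ker ∂_2 − rank ∂_3 = (6 − 5) − 0 = 1, and there is no ∂_3, so H_2 = Z.

(K is a triangulation of the 2-sphere S^2.)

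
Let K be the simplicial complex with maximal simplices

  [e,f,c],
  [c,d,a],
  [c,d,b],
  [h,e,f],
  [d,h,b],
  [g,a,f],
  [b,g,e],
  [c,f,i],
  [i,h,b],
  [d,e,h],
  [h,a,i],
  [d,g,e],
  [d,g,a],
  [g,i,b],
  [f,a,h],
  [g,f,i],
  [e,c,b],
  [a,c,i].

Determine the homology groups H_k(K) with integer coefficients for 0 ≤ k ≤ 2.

K has 9 vertices, 27 edges, 18 triangles.
rank ∂_0 = 0, rank ∂_1 = 8 ⇒ b_0 = 9 − 0 − 8 = 1; all invariant factors of ∂_1 are 1 so no torsion. So H_0 = Z.
rank ∂_1 = 8, rank ∂_2 = 18 ⇒ b_1 = 27 − 8 − 18 = 1; ∂_2 has invariant factor(s) [2] giving torsion. So H_1 = Z ⊕ Z/2.
rank ∂_2 = 18, rank ∂_3 = 0 ⇒ b_2 = 18 − 18 − 0 = 0. So H_2 = 0.

H_0 ≅ Z,  H_1 ≅ Z ⊕ Z/2,  H_2 = 0.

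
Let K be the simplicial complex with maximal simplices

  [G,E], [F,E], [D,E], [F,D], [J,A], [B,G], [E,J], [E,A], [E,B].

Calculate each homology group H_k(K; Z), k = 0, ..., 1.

H_0 ≅ Z,  H_1 ≅ Z^3.

K has 7 vertices, 9 edges.
rank ∂_0 = 0, rank ∂_1 = 6 ⇒ b_0 = 7 − 0 − 6 = 1; all invariant factors of ∂_1 are 1 so no torsion. So H_0 = Z.
rank ∂_1 = 6, rank ∂_2 = 0 ⇒ b_1 = 9 − 6 − 0 = 3. So H_1 = Z^3.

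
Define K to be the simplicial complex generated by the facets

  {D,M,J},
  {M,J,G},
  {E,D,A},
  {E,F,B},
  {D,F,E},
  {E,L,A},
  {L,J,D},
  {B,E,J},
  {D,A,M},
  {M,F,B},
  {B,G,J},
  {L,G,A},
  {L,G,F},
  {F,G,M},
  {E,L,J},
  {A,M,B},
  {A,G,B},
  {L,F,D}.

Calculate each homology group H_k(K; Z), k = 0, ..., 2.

H_0 ≅ Z,  H_1 ≅ Z ⊕ Z/2,  H_2 = 0.

K has 9 vertices, 27 edges, 18 triangles.
rank ∂_0 = 0, rank ∂_1 = 8 ⇒ b_0 = 9 − 0 − 8 = 1; all invariant factors of ∂_1 are 1 so no torsion. So H_0 ≅ Z.
rank ∂_1 = 8, rank ∂_2 = 18 ⇒ b_1 = 27 − 8 − 18 = 1; ∂_2 has invariant factor(s) [2] giving torsion. So H_1 ≅ Z ⊕ Z/2.
rank ∂_2 = 18, rank ∂_3 = 0 ⇒ b_2 = 18 − 18 − 0 = 0. So H_2 ≅ 0.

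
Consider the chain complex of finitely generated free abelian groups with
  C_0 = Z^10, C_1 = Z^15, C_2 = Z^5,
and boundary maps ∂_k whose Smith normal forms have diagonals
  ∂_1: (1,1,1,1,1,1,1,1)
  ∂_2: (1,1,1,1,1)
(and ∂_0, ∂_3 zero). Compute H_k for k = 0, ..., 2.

H_0: b_0 = 10 − 0 − 8 = 2; torsion from ∂_1 factors > 1: none. So H_0 ≅ Z^2.
H_1: b_1 = 15 − 8 − 5 = 2; torsion from ∂_2 factors > 1: none. So H_1 ≅ Z^2.
H_2: b_2 = 5 − 5 − 0 = 0; torsion from ∂_3 factors > 1: none. So H_2 ≅ 0.

H_0 ≅ Z^2,  H_1 ≅ Z^2,  H_2 = 0.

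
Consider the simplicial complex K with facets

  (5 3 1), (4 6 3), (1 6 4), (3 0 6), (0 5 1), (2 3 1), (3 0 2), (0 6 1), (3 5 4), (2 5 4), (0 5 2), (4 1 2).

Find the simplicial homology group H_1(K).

Take the total order 0 < 1 < 2 < 3 < 4 < 5 < 6 on the vertex set. Then K (dimension 2) consists of the simplices:

  0-simplices (7): [0], [1], [2], [3], [4], [5], [6]
  1-simplices (18): [0,1], [0,2], [0,3], [0,5], [0,6], [1,2], [1,3], [1,4], [1,5], [1,6], [2,3], [2,4], [2,5], [3,4], [3,5], [3,6], [4,5], [4,6]
  2-simplices (12): [0,1,5], [0,1,6], [0,2,3], [0,2,5], [0,3,6], [1,2,3], [1,2,4], [1,3,5], [1,4,6], [2,4,5], [3,4,5], [3,4,6]

giving chain groups C_0 ≅ Z^7, C_1 ≅ Z^18, C_2 ≅ Z^12.

The boundary map ∂_1: C_1 → C_0 maps an edge to its endpoints' difference, ∂[p,q] = q − p. For instance
  ∂[2,4] = [4] − [2].
As a 7×18 matrix over Z this has rank 6, with invariant factors (1,1,1,1,1,1).

The boundary map ∂_2: C_2 → C_1 sends each 2-simplex [p,q,r] to [q,r] − [p,r] + [p,q]. For instance
  ∂[0,3,6] = [3,6] − [0,6] + [0,3],
  ∂[0,1,6] = [1,6] − [0,6] + [0,1].
This gives a 18×12 integer matrix of rank 12; reducing to Smith normal form yields diagonal entries (1,1,1,1,1,1,1,1,1,1,1,2).

Reading off H_k = ker ∂_k / im ∂_{k+1}:

  H_1: rank ker ∂_1 − rank ∂_2 = (18 − 6) − 12 = 0, and ∂_2 has invariant factor 2 > 1, so H_1 ≅ Z/2.

H_1 ≅ Z/2.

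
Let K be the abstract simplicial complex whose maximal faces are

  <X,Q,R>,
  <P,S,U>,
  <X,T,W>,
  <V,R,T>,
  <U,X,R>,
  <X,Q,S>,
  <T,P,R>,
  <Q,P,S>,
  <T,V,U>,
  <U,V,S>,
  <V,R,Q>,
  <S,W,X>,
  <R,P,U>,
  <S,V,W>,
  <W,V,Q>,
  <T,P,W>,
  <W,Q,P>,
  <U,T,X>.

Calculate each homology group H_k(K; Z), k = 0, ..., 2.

H_0 = Z,  H_1 = Z ⊕ Z/2,  H_2 = 0.

Fix the vertex order P < Q < R < S < T < U < V < W < X and write every simplex with vertices in increasing order. Then dim K = 2 and the simplices of K are:

  0-simplices (9): P, Q, R, S, T, U, V, W, X
  1-simplices (27): PQ, PR, PS, PT, PU, PW, QR, QS, QV, QW, QX, RT, RU, RV, RX, SU, SV, SW, SX, TU, TV, TW, TX, UV, UX, VW, WX
  2-simplices (18): PQS, PQW, PRT, PRU, PSU, PTW, QRV, QRX, QSX, QVW, RTV, RUX, SUV, SVW, SWX, TUV, TUX, TWX

Hence C_0 ≅ Z^9, C_1 ≅ Z^27, C_2 ≅ Z^18.

∂_1: C_1 → C_0 maps an edge to its endpoints' difference, ∂[p,q] = q − p.
The 9×27 boundary matrix has rank 8 and Smith normal form diag(1,1,1,1,1,1,1,1).

∂_2: C_2 → C_1 acts by ∂[p,q,r] = [q,r] − [p,r] + [p,q]. For instance
  ∂TWX = WX − TX + TW,
  ∂RTV = TV − RV + RT.
This gives a 27×18 integer matrix of rank 18; reducing to Smith normal form yields diagonal entries (1,1,1,1,1,1,1,1,1,1,1,1,1,1,1,1,1,2).

From H_k ≅ ker(∂_k) / im(∂_{k+1}) we obtain:

  H_0: rank C_0 − rank ∂_1 = 9 − 8 = 1, and the invariant factors of ∂_1 are all 1, so H_0 ≅ Z.
  H_1: rank ker ∂_1 − rank ∂_2 = (27 − 8) − 18 = 1, and ∂_2 has invariant factor 2 > 1, so H_1 ≅ Z ⊕ Z/2.
  H_2: rank ker ∂_2 − rank ∂_3 = (18 − 18) − 0 = 0, and there is no ∂_3, so H_2 ≅ 0.

As a check, the Euler characteristic is 9 − 27 + 18 = 0, which agrees with 1 − 1 + 0 = 0.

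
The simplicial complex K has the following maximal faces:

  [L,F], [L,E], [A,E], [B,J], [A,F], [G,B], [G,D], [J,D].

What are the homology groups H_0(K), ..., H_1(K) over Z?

We work with the vertex ordering A < B < D < E < F < G < J < L. The simplices of K, each written with vertices in increasing order, are:

  0-simplices (8): A, B, D, E, F, G, J, L
  1-simplices (8): AE, AF, BG, BJ, DG, DJ, EL, FL

Hence C_0 ≅ Z^8, C_1 ≅ Z^8.

The boundary map ∂_1: C_1 → C_0 sends each edge [p,q] (with p < q) to q − p. For instance
  ∂AE = E − A.
This gives a 8×8 integer matrix of rank 6; reducing to Smith normal form yields diagonal entries (1,1,1,1,1,1).

Reading off H_k = ker ∂_k / im ∂_{k+1}:

  H_0: rank C_0 − rank ∂_1 = 8 − 6 = 2, and the invariant factors of ∂_1 are all 1, so H_0 ≅ Z^2.
  H_1: rank ker ∂_1 − rank ∂_2 = (8 − 6) − 0 = 2, and there is no ∂_2, so H_1 ≅ Z^2.

As a check, the Euler characteristic is 8 − 8 = 0, which agrees with 2 − 2 = 0.

H_0 ≅ Z^2,  H_1 ≅ Z^2.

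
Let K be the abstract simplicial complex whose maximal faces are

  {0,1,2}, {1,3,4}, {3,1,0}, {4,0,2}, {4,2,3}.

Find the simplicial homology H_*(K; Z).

H_0 ≅ Z,  H_1 ≅ Z,  H_2 = 0.

Order the vertices as 0 < 1 < 2 < 3 < 4. Listing each simplex with vertices in this order, K has dimension 2 with simplices:

  0-simplices (5): [0], [1], [2], [3], [4]
  1-simplices (10): [0,1], [0,2], [0,3], [0,4], [1,2], [1,3], [1,4], [2,3], [2,4], [3,4]
  2-simplices (5): [0,1,2], [0,1,3], [0,2,4], [1,3,4], [2,3,4]

Hence C_0 ≅ Z^5, C_1 ≅ Z^10, C_2 ≅ Z^5.

The boundary map ∂_1: C_1 → C_0 maps an edge to its endpoints' difference, ∂[p,q] = q − p. For instance
  ∂[0,4] = [4] − [0].
The resulting 5×10 matrix has rank 4, and its Smith normal form has invariant factors (1,1,1,1).

Boundary ∂_2: C_2 → C_1 acts by ∂[p,q,r] = [q,r] − [p,r] + [p,q]. For instance
  ∂[2,3,4] = [3,4] − [2,4] + [2,3],
  ∂[0,1,2] = [1,2] − [0,2] + [0,1].
The resulting 10×5 matrix has rank 5, and its Smith normal form has invariant factors (1,1,1,1,1).

Now H_k = ker ∂_k / im ∂_{k+1}, so:

  H_0: rank C_0 − rank ∂_1 = 5 − 4 = 1, and the invariant factors of ∂_1 are all 1, so H_0 = Z.
  H_1: rank ker ∂_1 − rank ∂_2 = (10 − 4) − 5 = 1, and the invariant factors of ∂_2 are all 1, so H_1 = Z.
  H_2: rank ker ∂_2 − rank ∂_3 = (5 − 5) − 0 = 0, and there is no ∂_3, so H_2 = 0.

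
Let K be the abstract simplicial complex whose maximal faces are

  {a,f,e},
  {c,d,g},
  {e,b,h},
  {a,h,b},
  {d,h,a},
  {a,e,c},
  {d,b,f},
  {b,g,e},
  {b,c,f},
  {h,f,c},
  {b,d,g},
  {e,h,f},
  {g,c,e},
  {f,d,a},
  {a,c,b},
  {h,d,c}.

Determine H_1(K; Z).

H_1 = Z^2.

K has 8 vertices, 24 edges, 16 triangles.
rank ∂_1 = 7, rank ∂_2 = 15 ⇒ b_1 = 24 − 7 − 15 = 2; all invariant factors of ∂_2 are 1 so no torsion. So H_1 = Z^2.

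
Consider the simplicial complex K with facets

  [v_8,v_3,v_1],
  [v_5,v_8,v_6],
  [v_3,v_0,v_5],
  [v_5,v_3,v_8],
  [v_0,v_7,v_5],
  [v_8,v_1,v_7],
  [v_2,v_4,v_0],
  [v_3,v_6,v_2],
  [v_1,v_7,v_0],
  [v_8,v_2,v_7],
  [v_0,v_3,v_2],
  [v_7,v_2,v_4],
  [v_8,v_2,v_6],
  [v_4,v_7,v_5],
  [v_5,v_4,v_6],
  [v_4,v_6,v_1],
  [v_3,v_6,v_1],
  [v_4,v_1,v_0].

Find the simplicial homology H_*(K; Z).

H_0 = Z,  H_1 = Z ⊕ Z/2,  H_2 = 0.

We work with the vertex ordering v_0 < v_1 < v_2 < v_3 < v_4 < v_5 < v_6 < v_7 < v_8. The simplices of K, each written with vertices in increasing order, are:

  0-simplices (9): [v_0], [v_1], [v_2], [v_3], [v_4], [v_5], [v_6], [v_7], [v_8]
  1-simplices (27): (27 of them)
  2-simplices (18): (18 of them)

so the chain groups are C_0 ≅ Z^9, C_1 ≅ Z^27, C_2 ≅ Z^18.

The boundary map ∂_1: C_1 → C_0 maps an edge to its endpoints' difference, ∂[p,q] = q − p. For instance
  ∂[v_0,v_5] = [v_5] − [v_0].
The resulting 9×27 matrix has rank 8, and its Smith normal form has invariant factors (1,1,1,1,1,1,1,1).

The boundary map ∂_2: C_2 → C_1 sends each 2-simplex [p,q,r] to [q,r] − [p,r] + [p,q]. For instance
  ∂[v_1,v_7,v_8] = [v_7,v_8] − [v_1,v_8] + [v_1,v_7],
  ∂[v_0,v_1,v_7] = [v_1,v_7] − [v_0,v_7] + [v_0,v_1].
The resulting 27×18 matrix has rank 18, and its Smith normal form has invariant factors (1,1,1,1,1,1,1,1,1,1,1,1,1,1,1,1,1,2).

Now H_k = ker ∂_k / im ∂_{k+1}, so:

  H_0: rank C_0 − rank ∂_1 = 9 − 8 = 1, and the invariant factors of ∂_1 are all 1, so H_0 = Z.
  H_1: rank ker ∂_1 − rank ∂_2 = (27 − 8) − 18 = 1, and ∂_2 has invariant factor 2 > 1, so H_1 = Z ⊕ Z/2.
  H_2: rank ker ∂_2 − rank ∂_3 = (18 − 18) − 0 = 0, and there is no ∂_3, so H_2 = 0.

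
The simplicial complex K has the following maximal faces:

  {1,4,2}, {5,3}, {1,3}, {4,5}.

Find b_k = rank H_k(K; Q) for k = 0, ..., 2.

b_0 = 1, b_1 = 1, b_2 = 0.

We work with the vertex ordering 1 < 2 < 3 < 4 < 5. The simplices of K, each written with vertices in increasing order, are:

  0-simplices (5): [1], [2], [3], [4], [5]
  1-simplices (6): [1,2], [1,3], [1,4], [2,4], [3,5], [4,5]
  2-simplices (1): [1,2,4]

giving chain groups C_0 ≅ Z^5, C_1 ≅ Z^6, C_2 ≅ Z^1.

Boundary ∂_1: C_1 → C_0 sends each edge [p,q] (with p < q) to q − p. For instance
  ∂[1,2] = [2] − [1].
This gives a 5×6 integer matrix of rank 4; reducing to Smith normal form yields diagonal entries (1,1,1,1).

The boundary map ∂_2: C_2 → C_1 acts by ∂[p,q,r] = [q,r] − [p,r] + [p,q]. For instance
  ∂[1,2,4] = [2,4] − [1,4] + [1,2].
The 6×1 boundary matrix has rank 1 and Smith normal form diag(1).

Computing H_k = (kernel of ∂_k) / (image of ∂_{k+1}):

  H_0: rank C_0 − rank ∂_1 = 5 − 4 = 1, and the invariant factors of ∂_1 are all 1, so H_0 ≅ Z.
  H_1: rank ker ∂_1 − rank ∂_2 = (6 − 4) − 1 = 1, and the invariant factors of ∂_2 are all 1, so H_1 ≅ Z.
  H_2: rank ker ∂_2 − rank ∂_3 = (1 − 1) − 0 = 0, and there is no ∂_3, so H_2 ≅ 0.

Hence the Betti numbers are b_0 = 1, b_1 = 1, b_2 = 0.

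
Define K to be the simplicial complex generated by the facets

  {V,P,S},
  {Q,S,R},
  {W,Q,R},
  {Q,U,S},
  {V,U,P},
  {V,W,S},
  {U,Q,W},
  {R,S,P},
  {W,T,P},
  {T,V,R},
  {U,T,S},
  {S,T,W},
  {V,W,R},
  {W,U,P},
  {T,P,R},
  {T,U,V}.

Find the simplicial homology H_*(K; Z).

K has 8 vertices, 24 edges, 16 triangles.
rank ∂_0 = 0, rank ∂_1 = 7 ⇒ b_0 = 8 − 0 − 7 = 1; all invariant factors of ∂_1 are 1 so no torsion. So H_0 ≅ Z.
rank ∂_1 = 7, rank ∂_2 = 15 ⇒ b_1 = 24 − 7 − 15 = 2; all invariant factors of ∂_2 are 1 so no torsion. So H_1 ≅ Z^2.
rank ∂_2 = 15, rank ∂_3 = 0 ⇒ b_2 = 16 − 15 − 0 = 1. So H_2 ≅ Z.

H_0 = Z,  H_1 = Z^2,  H_2 = Z.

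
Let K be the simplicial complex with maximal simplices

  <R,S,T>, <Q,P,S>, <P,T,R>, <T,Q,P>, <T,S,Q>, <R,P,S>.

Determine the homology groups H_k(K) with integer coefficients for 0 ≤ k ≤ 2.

H_0 ≅ Z,  H_1 = 0,  H_2 ≅ Z.

K has 5 vertices, 9 edges, 6 triangles.
rank ∂_0 = 0, rank ∂_1 = 4 ⇒ b_0 = 5 − 0 − 4 = 1; all invariant factors of ∂_1 are 1 so no torsion. So H_0 = Z.
rank ∂_1 = 4, rank ∂_2 = 5 ⇒ b_1 = 9 − 4 − 5 = 0; all invariant factors of ∂_2 are 1 so no torsion. So H_1 = 0.
rank ∂_2 = 5, rank ∂_3 = 0 ⇒ b_2 = 6 − 5 − 0 = 1. So H_2 = Z.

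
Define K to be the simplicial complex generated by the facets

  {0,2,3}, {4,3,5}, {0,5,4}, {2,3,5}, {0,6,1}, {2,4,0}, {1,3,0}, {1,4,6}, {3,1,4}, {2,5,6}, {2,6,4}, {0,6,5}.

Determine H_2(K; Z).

H_2 = 0.

We work with the vertex ordering 0 < 1 < 2 < 3 < 4 < 5 < 6. The simplices of K, each written with vertices in increasing order, are:

  0-simplices (7): [0], [1], [2], [3], [4], [5], [6]
  1-simplices (18): [0,1], [0,2], [0,3], [0,4], [0,5], [0,6], [1,3], [1,4], [1,6], [2,3], [2,4], [2,5], [2,6], [3,4], [3,5], [4,5], [4,6], [5,6]
  2-simplices (12): [0,1,3], [0,1,6], [0,2,3], [0,2,4], [0,4,5], [0,5,6], [1,3,4], [1,4,6], [2,3,5], [2,4,6], [2,5,6], [3,4,5]

Hence C_0 ≅ Z^7, C_1 ≅ Z^18, C_2 ≅ Z^12.

The boundary map ∂_1: C_1 → C_0 is given by ∂[p,q] = [q] − [p]. For instance
  ∂[1,3] = [3] − [1].
The resulting 7×18 matrix has rank 6, and its Smith normal form has invariant factors (1,1,1,1,1,1).

∂_2: C_2 → C_1 acts by ∂[p,q,r] = [q,r] − [p,r] + [p,q]. For instance
  ∂[0,5,6] = [5,6] − [0,6] + [0,5],
  ∂[2,3,5] = [3,5] − [2,5] + [2,3].
This gives a 18×12 integer matrix of rank 12; reducing to Smith normal form yields diagonal entries (1,1,1,1,1,1,1,1,1,1,1,2).

From H_k ≅ ker(∂_k) / im(∂_{k+1}) we obtain:

  H_2: rank ker ∂_2 − rank ∂_3 = (12 − 12) − 0 = 0, and there is no ∂_3, so H_2 = 0.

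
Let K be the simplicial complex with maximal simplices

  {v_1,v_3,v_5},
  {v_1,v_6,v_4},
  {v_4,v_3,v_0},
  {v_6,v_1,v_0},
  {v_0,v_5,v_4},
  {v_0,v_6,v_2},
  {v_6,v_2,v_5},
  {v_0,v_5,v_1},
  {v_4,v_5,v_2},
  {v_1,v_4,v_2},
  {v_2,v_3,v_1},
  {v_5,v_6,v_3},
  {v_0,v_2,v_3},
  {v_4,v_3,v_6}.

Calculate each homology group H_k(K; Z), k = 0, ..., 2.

Take the total order v_0 < v_1 < v_2 < v_3 < v_4 < v_5 < v_6 on the vertex set. Then K (dimension 2) consists of the simplices:

  0-simplices (7): [v_0], [v_1], [v_2], [v_3], [v_4], [v_5], [v_6]
  1-simplices (21): (21 of them)
  2-simplices (14): (14 of them)

Hence C_0 ≅ Z^7, C_1 ≅ Z^21, C_2 ≅ Z^14.

Boundary ∂_1: C_1 → C_0 is given by ∂[p,q] = [q] − [p].
As a 7×21 matrix over Z this has rank 6, with invariant factors (1,1,1,1,1,1).

Boundary ∂_2: C_2 → C_1 acts by ∂[p,q,r] = [q,r] − [p,r] + [p,q]. For instance
  ∂[v_1,v_2,v_3] = [v_2,v_3] − [v_1,v_3] + [v_1,v_2],
  ∂[v_0,v_1,v_6] = [v_1,v_6] − [v_0,v_6] + [v_0,v_1].
As a 21×14 matrix over Z this has rank 13, with invariant factors (1,1,1,1,1,1,1,1,1,1,1,1,1).

Computing H_k = (kernel of ∂_k) / (image of ∂_{k+1}):

  H_0: rank C_0 − rank ∂_1 = 7 − 6 = 1, and the invariant factors of ∂_1 are all 1, so H_0 = Z.
  H_1: rank ker ∂_1 − rank ∂_2 = (21 − 6) − 13 = 2, and the invariant factors of ∂_2 are all 1, so H_1 = Z^2.
  H_2: rank ker ∂_2 − rank ∂_3 = (14 − 13) − 0 = 1, and there is no ∂_3, so H_2 = Z.

H_0 ≅ Z,  H_1 ≅ Z^2,  H_2 ≅ Z.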